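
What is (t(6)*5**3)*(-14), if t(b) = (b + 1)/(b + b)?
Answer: -6125/6 ≈ -1020.8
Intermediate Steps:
t(b) = (1 + b)/(2*b) (t(b) = (1 + b)/((2*b)) = (1 + b)*(1/(2*b)) = (1 + b)/(2*b))
(t(6)*5**3)*(-14) = (((1/2)*(1 + 6)/6)*5**3)*(-14) = (((1/2)*(1/6)*7)*125)*(-14) = ((7/12)*125)*(-14) = (875/12)*(-14) = -6125/6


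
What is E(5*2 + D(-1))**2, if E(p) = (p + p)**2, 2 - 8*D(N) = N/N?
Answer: 43046721/256 ≈ 1.6815e+5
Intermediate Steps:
D(N) = 1/8 (D(N) = 1/4 - N/(8*N) = 1/4 - 1/8*1 = 1/4 - 1/8 = 1/8)
E(p) = 4*p**2 (E(p) = (2*p)**2 = 4*p**2)
E(5*2 + D(-1))**2 = (4*(5*2 + 1/8)**2)**2 = (4*(10 + 1/8)**2)**2 = (4*(81/8)**2)**2 = (4*(6561/64))**2 = (6561/16)**2 = 43046721/256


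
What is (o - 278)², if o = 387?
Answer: 11881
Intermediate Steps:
(o - 278)² = (387 - 278)² = 109² = 11881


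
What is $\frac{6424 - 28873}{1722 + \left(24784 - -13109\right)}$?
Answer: $- \frac{7483}{13205} \approx -0.56668$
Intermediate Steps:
$\frac{6424 - 28873}{1722 + \left(24784 - -13109\right)} = - \frac{22449}{1722 + \left(24784 + 13109\right)} = - \frac{22449}{1722 + 37893} = - \frac{22449}{39615} = \left(-22449\right) \frac{1}{39615} = - \frac{7483}{13205}$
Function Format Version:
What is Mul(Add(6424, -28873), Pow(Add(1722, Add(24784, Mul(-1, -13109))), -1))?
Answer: Rational(-7483, 13205) ≈ -0.56668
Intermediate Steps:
Mul(Add(6424, -28873), Pow(Add(1722, Add(24784, Mul(-1, -13109))), -1)) = Mul(-22449, Pow(Add(1722, Add(24784, 13109)), -1)) = Mul(-22449, Pow(Add(1722, 37893), -1)) = Mul(-22449, Pow(39615, -1)) = Mul(-22449, Rational(1, 39615)) = Rational(-7483, 13205)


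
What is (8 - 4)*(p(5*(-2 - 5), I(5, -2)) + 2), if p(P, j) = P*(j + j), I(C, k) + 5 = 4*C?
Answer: -4192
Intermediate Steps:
I(C, k) = -5 + 4*C
p(P, j) = 2*P*j (p(P, j) = P*(2*j) = 2*P*j)
(8 - 4)*(p(5*(-2 - 5), I(5, -2)) + 2) = (8 - 4)*(2*(5*(-2 - 5))*(-5 + 4*5) + 2) = 4*(2*(5*(-7))*(-5 + 20) + 2) = 4*(2*(-35)*15 + 2) = 4*(-1050 + 2) = 4*(-1048) = -4192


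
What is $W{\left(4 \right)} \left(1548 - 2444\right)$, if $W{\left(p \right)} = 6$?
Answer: $-5376$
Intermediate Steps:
$W{\left(4 \right)} \left(1548 - 2444\right) = 6 \left(1548 - 2444\right) = 6 \left(-896\right) = -5376$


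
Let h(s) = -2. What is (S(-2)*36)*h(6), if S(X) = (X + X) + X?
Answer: 432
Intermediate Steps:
S(X) = 3*X (S(X) = 2*X + X = 3*X)
(S(-2)*36)*h(6) = ((3*(-2))*36)*(-2) = -6*36*(-2) = -216*(-2) = 432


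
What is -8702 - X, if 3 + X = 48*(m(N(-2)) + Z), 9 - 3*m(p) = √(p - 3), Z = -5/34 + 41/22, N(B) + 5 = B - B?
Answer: -1669049/187 + 32*I*√2 ≈ -8925.4 + 45.255*I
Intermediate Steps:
N(B) = -5 (N(B) = -5 + (B - B) = -5 + 0 = -5)
Z = 321/187 (Z = -5*1/34 + 41*(1/22) = -5/34 + 41/22 = 321/187 ≈ 1.7166)
m(p) = 3 - √(-3 + p)/3 (m(p) = 3 - √(p - 3)/3 = 3 - √(-3 + p)/3)
X = 41775/187 - 32*I*√2 (X = -3 + 48*((3 - √(-3 - 5)/3) + 321/187) = -3 + 48*((3 - 2*I*√2/3) + 321/187) = -3 + 48*(882/187 - 2*I*√2/3) = -3 + (42336/187 - 32*I*√2) = 41775/187 - 32*I*√2 ≈ 223.4 - 45.255*I)
-8702 - X = -8702 - (41775/187 - 32*I*√2) = -8702 + (-41775/187 + 32*I*√2) = -1669049/187 + 32*I*√2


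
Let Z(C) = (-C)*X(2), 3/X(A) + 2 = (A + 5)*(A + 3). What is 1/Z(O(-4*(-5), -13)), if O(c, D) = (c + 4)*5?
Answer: -11/120 ≈ -0.091667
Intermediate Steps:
X(A) = 3/(-2 + (3 + A)*(5 + A)) (X(A) = 3/(-2 + (A + 5)*(A + 3)) = 3/(-2 + (5 + A)*(3 + A)) = 3/(-2 + (3 + A)*(5 + A)))
O(c, D) = 20 + 5*c (O(c, D) = (4 + c)*5 = 20 + 5*c)
Z(C) = -C/11 (Z(C) = (-C)*(3/(13 + 2² + 8*2)) = (-C)*(3/(13 + 4 + 16)) = (-C)*(3/33) = (-C)*(3*(1/33)) = -C*(1/11) = -C/11)
1/Z(O(-4*(-5), -13)) = 1/(-(20 + 5*(-4*(-5)))/11) = 1/(-(20 + 5*20)/11) = 1/(-(20 + 100)/11) = 1/(-1/11*120) = 1/(-120/11) = -11/120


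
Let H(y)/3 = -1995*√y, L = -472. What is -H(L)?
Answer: 11970*I*√118 ≈ 1.3003e+5*I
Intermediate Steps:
H(y) = -5985*√y (H(y) = 3*(-1995*√y) = -5985*√y)
-H(L) = -(-5985)*√(-472) = -(-5985)*2*I*√118 = -(-11970)*I*√118 = 11970*I*√118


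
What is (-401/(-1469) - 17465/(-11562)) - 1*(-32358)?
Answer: 549617267371/16984578 ≈ 32360.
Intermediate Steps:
(-401/(-1469) - 17465/(-11562)) - 1*(-32358) = (-401*(-1/1469) - 17465*(-1/11562)) + 32358 = (401/1469 + 17465/11562) + 32358 = 30292447/16984578 + 32358 = 549617267371/16984578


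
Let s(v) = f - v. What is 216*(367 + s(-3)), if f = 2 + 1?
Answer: 80568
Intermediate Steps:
f = 3
s(v) = 3 - v
216*(367 + s(-3)) = 216*(367 + (3 - 1*(-3))) = 216*(367 + (3 + 3)) = 216*(367 + 6) = 216*373 = 80568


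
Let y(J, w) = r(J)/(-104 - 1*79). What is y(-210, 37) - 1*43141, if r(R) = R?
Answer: -2631531/61 ≈ -43140.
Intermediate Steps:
y(J, w) = -J/183 (y(J, w) = J/(-104 - 1*79) = J/(-104 - 79) = J/(-183) = J*(-1/183) = -J/183)
y(-210, 37) - 1*43141 = -1/183*(-210) - 1*43141 = 70/61 - 43141 = -2631531/61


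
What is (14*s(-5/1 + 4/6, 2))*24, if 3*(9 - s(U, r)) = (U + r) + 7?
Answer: 7504/3 ≈ 2501.3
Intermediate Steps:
s(U, r) = 20/3 - U/3 - r/3 (s(U, r) = 9 - ((U + r) + 7)/3 = 9 - (7 + U + r)/3 = 9 + (-7/3 - U/3 - r/3) = 20/3 - U/3 - r/3)
(14*s(-5/1 + 4/6, 2))*24 = (14*(20/3 - (-5/1 + 4/6)/3 - ⅓*2))*24 = (14*(20/3 - (-5*1 + 4*(⅙))/3 - ⅔))*24 = (14*(20/3 - (-5 + ⅔)/3 - ⅔))*24 = (14*(20/3 - ⅓*(-13/3) - ⅔))*24 = (14*(20/3 + 13/9 - ⅔))*24 = (14*(67/9))*24 = (938/9)*24 = 7504/3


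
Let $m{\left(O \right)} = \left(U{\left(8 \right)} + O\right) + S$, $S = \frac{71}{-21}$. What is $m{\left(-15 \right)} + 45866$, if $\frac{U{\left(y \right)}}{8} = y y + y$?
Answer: $\frac{974896}{21} \approx 46424.0$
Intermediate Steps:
$S = - \frac{71}{21}$ ($S = 71 \left(- \frac{1}{21}\right) = - \frac{71}{21} \approx -3.381$)
$U{\left(y \right)} = 8 y + 8 y^{2}$ ($U{\left(y \right)} = 8 \left(y y + y\right) = 8 \left(y^{2} + y\right) = 8 \left(y + y^{2}\right) = 8 y + 8 y^{2}$)
$m{\left(O \right)} = \frac{12025}{21} + O$ ($m{\left(O \right)} = \left(8 \cdot 8 \left(1 + 8\right) + O\right) - \frac{71}{21} = \left(8 \cdot 8 \cdot 9 + O\right) - \frac{71}{21} = \left(576 + O\right) - \frac{71}{21} = \frac{12025}{21} + O$)
$m{\left(-15 \right)} + 45866 = \left(\frac{12025}{21} - 15\right) + 45866 = \frac{11710}{21} + 45866 = \frac{974896}{21}$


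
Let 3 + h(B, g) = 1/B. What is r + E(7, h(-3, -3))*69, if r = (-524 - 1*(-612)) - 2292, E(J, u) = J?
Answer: -1721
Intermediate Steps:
h(B, g) = -3 + 1/B
r = -2204 (r = (-524 + 612) - 2292 = 88 - 2292 = -2204)
r + E(7, h(-3, -3))*69 = -2204 + 7*69 = -2204 + 483 = -1721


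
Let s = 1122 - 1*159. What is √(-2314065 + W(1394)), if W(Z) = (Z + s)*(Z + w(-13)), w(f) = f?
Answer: 2*√235238 ≈ 970.03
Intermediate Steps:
s = 963 (s = 1122 - 159 = 963)
W(Z) = (-13 + Z)*(963 + Z) (W(Z) = (Z + 963)*(Z - 13) = (963 + Z)*(-13 + Z) = (-13 + Z)*(963 + Z))
√(-2314065 + W(1394)) = √(-2314065 + (-12519 + 1394² + 950*1394)) = √(-2314065 + (-12519 + 1943236 + 1324300)) = √(-2314065 + 3255017) = √940952 = 2*√235238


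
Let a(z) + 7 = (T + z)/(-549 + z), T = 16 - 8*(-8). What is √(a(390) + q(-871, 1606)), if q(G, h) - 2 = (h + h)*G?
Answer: 17*I*√244732323/159 ≈ 1672.6*I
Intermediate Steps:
q(G, h) = 2 + 2*G*h (q(G, h) = 2 + (h + h)*G = 2 + (2*h)*G = 2 + 2*G*h)
T = 80 (T = 16 + 64 = 80)
a(z) = -7 + (80 + z)/(-549 + z)
√(a(390) + q(-871, 1606)) = √((3923 - 6*390)/(-549 + 390) + (2 + 2*(-871)*1606)) = √((3923 - 2340)/(-159) + (2 - 2797652)) = √(-1/159*1583 - 2797650) = √(-1583/159 - 2797650) = √(-444827933/159) = 17*I*√244732323/159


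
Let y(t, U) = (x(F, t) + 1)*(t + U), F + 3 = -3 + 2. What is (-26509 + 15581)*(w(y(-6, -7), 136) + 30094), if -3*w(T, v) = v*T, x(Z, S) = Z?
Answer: -309546528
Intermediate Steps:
F = -4 (F = -3 + (-3 + 2) = -3 - 1 = -4)
y(t, U) = -3*U - 3*t (y(t, U) = (-4 + 1)*(t + U) = -3*(U + t) = -3*U - 3*t)
w(T, v) = -T*v/3 (w(T, v) = -v*T/3 = -T*v/3)
(-26509 + 15581)*(w(y(-6, -7), 136) + 30094) = (-26509 + 15581)*(-⅓*(-3*(-7) - 3*(-6))*136 + 30094) = -10928*(-⅓*(21 + 18)*136 + 30094) = -10928*(-⅓*39*136 + 30094) = -10928*(-1768 + 30094) = -10928*28326 = -309546528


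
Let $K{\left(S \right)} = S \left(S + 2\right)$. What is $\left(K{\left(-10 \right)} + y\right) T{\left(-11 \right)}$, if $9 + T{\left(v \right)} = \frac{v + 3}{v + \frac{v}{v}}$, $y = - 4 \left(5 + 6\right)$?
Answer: $- \frac{1476}{5} \approx -295.2$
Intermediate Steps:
$K{\left(S \right)} = S \left(2 + S\right)$
$y = -44$ ($y = \left(-4\right) 11 = -44$)
$T{\left(v \right)} = -9 + \frac{3 + v}{1 + v}$ ($T{\left(v \right)} = -9 + \frac{v + 3}{v + \frac{v}{v}} = -9 + \frac{3 + v}{v + 1} = -9 + \frac{3 + v}{1 + v}$)
$\left(K{\left(-10 \right)} + y\right) T{\left(-11 \right)} = \left(- 10 \left(2 - 10\right) - 44\right) \frac{2 \left(-3 - -44\right)}{1 - 11} = \left(\left(-10\right) \left(-8\right) - 44\right) \frac{2 \left(-3 + 44\right)}{-10} = \left(80 - 44\right) 2 \left(- \frac{1}{10}\right) 41 = 36 \left(- \frac{41}{5}\right) = - \frac{1476}{5}$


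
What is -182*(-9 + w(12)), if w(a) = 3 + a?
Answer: -1092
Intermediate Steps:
-182*(-9 + w(12)) = -182*(-9 + (3 + 12)) = -182*(-9 + 15) = -182*6 = -1092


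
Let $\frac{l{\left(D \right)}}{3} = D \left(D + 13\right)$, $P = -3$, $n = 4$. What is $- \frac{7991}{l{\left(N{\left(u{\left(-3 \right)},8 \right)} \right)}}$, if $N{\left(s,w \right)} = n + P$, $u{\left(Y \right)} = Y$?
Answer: $- \frac{7991}{42} \approx -190.26$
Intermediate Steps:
$N{\left(s,w \right)} = 1$ ($N{\left(s,w \right)} = 4 - 3 = 1$)
$l{\left(D \right)} = 3 D \left(13 + D\right)$ ($l{\left(D \right)} = 3 D \left(D + 13\right) = 3 D \left(13 + D\right)$)
$- \frac{7991}{l{\left(N{\left(u{\left(-3 \right)},8 \right)} \right)}} = - \frac{7991}{3 \cdot 1 \left(13 + 1\right)} = - \frac{7991}{3 \cdot 1 \cdot 14} = - \frac{7991}{42}$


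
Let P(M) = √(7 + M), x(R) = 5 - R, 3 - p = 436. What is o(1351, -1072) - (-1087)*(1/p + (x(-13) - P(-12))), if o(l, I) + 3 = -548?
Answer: 8232408/433 - 1087*I*√5 ≈ 19013.0 - 2430.6*I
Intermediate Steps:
p = -433 (p = 3 - 1*436 = 3 - 436 = -433)
o(l, I) = -551 (o(l, I) = -3 - 548 = -551)
o(1351, -1072) - (-1087)*(1/p + (x(-13) - P(-12))) = -551 - (-1087)*(1/(-433) + ((5 - 1*(-13)) - √(7 - 12))) = -551 - (-1087)*(-1/433 + ((5 + 13) - √(-5))) = -551 - (-1087)*(-1/433 + (18 - I*√5)) = -551 - (-1087)*(7793/433 - I*√5) = -551 - (-8470991/433 + 1087*I*√5) = -551 + (8470991/433 - 1087*I*√5) = 8232408/433 - 1087*I*√5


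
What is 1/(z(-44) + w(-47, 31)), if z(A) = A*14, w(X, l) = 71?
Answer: -1/545 ≈ -0.0018349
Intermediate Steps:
z(A) = 14*A
1/(z(-44) + w(-47, 31)) = 1/(14*(-44) + 71) = 1/(-616 + 71) = 1/(-545) = -1/545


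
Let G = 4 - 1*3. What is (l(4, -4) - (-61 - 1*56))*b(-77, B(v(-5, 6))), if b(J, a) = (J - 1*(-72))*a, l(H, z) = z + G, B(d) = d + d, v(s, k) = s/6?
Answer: 950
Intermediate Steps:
v(s, k) = s/6 (v(s, k) = s*(1/6) = s/6)
G = 1 (G = 4 - 3 = 1)
B(d) = 2*d
l(H, z) = 1 + z (l(H, z) = z + 1 = 1 + z)
b(J, a) = a*(72 + J) (b(J, a) = (J + 72)*a = (72 + J)*a = a*(72 + J))
(l(4, -4) - (-61 - 1*56))*b(-77, B(v(-5, 6))) = ((1 - 4) - (-61 - 1*56))*((2*((1/6)*(-5)))*(72 - 77)) = (-3 - (-61 - 56))*((2*(-5/6))*(-5)) = (-3 - 1*(-117))*(-5/3*(-5)) = (-3 + 117)*(25/3) = 114*(25/3) = 950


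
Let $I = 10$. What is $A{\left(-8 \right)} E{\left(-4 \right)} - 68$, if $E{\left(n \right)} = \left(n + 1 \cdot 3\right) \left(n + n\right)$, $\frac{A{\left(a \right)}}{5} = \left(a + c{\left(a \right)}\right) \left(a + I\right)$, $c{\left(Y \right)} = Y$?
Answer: $-1348$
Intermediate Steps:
$A{\left(a \right)} = 10 a \left(10 + a\right)$ ($A{\left(a \right)} = 5 \left(a + a\right) \left(a + 10\right) = 5 \cdot 2 a \left(10 + a\right) = 10 a \left(10 + a\right)$)
$E{\left(n \right)} = 2 n \left(3 + n\right)$ ($E{\left(n \right)} = \left(n + 3\right) 2 n = \left(3 + n\right) 2 n = 2 n \left(3 + n\right)$)
$A{\left(-8 \right)} E{\left(-4 \right)} - 68 = 10 \left(-8\right) \left(10 - 8\right) 2 \left(-4\right) \left(3 - 4\right) - 68 = 10 \left(-8\right) 2 \cdot 2 \left(-4\right) \left(-1\right) - 68 = \left(-160\right) 8 - 68 = -1280 - 68 = -1348$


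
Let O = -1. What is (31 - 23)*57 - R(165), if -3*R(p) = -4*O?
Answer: 1372/3 ≈ 457.33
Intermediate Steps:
R(p) = -4/3 (R(p) = -(-4)*(-1)/3 = -⅓*4 = -4/3)
(31 - 23)*57 - R(165) = (31 - 23)*57 - 1*(-4/3) = 8*57 + 4/3 = 456 + 4/3 = 1372/3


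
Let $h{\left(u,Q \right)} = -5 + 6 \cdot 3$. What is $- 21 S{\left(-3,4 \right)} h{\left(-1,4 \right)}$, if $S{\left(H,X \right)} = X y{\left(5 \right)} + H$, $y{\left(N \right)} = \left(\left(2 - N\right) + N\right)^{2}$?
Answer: $-3549$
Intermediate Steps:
$y{\left(N \right)} = 4$ ($y{\left(N \right)} = 2^{2} = 4$)
$S{\left(H,X \right)} = H + 4 X$ ($S{\left(H,X \right)} = X 4 + H = 4 X + H = H + 4 X$)
$h{\left(u,Q \right)} = 13$ ($h{\left(u,Q \right)} = -5 + 18 = 13$)
$- 21 S{\left(-3,4 \right)} h{\left(-1,4 \right)} = - 21 \left(-3 + 4 \cdot 4\right) 13 = - 21 \left(-3 + 16\right) 13 = \left(-21\right) 13 \cdot 13 = \left(-273\right) 13 = -3549$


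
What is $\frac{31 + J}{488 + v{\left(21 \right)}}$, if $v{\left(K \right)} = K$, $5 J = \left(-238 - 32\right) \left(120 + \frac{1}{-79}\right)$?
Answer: $- \frac{509417}{40211} \approx -12.669$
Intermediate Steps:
$J = - \frac{511866}{79}$ ($J = \frac{\left(-238 - 32\right) \left(120 + \frac{1}{-79}\right)}{5} = \frac{\left(-270\right) \left(120 - \frac{1}{79}\right)}{5} = \frac{\left(-270\right) \frac{9479}{79}}{5} = \frac{1}{5} \left(- \frac{2559330}{79}\right) = - \frac{511866}{79} \approx -6479.3$)
$\frac{31 + J}{488 + v{\left(21 \right)}} = \frac{31 - \frac{511866}{79}}{488 + 21} = - \frac{509417}{79 \cdot 509} = \left(- \frac{509417}{79}\right) \frac{1}{509} = - \frac{509417}{40211}$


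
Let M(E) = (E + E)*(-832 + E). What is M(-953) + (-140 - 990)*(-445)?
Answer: 3905060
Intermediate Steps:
M(E) = 2*E*(-832 + E) (M(E) = (2*E)*(-832 + E) = 2*E*(-832 + E))
M(-953) + (-140 - 990)*(-445) = 2*(-953)*(-832 - 953) + (-140 - 990)*(-445) = 2*(-953)*(-1785) - 1130*(-445) = 3402210 + 502850 = 3905060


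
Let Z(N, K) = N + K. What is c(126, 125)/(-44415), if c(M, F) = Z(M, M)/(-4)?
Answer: 1/705 ≈ 0.0014184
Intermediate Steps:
Z(N, K) = K + N
c(M, F) = -M/2 (c(M, F) = (M + M)/(-4) = (2*M)*(-¼) = -M/2)
c(126, 125)/(-44415) = -½*126/(-44415) = -63*(-1/44415) = 1/705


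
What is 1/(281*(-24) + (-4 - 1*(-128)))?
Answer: -1/6620 ≈ -0.00015106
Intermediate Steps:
1/(281*(-24) + (-4 - 1*(-128))) = 1/(-6744 + (-4 + 128)) = 1/(-6744 + 124) = 1/(-6620) = -1/6620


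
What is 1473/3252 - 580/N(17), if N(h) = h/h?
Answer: -628229/1084 ≈ -579.55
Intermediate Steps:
N(h) = 1
1473/3252 - 580/N(17) = 1473/3252 - 580/1 = 1473*(1/3252) - 580*1 = 491/1084 - 580 = -628229/1084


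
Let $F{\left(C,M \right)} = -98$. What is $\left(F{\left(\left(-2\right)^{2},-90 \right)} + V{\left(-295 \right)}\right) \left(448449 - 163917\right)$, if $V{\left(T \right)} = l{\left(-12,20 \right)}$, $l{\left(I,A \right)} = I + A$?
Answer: $-25607880$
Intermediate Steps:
$l{\left(I,A \right)} = A + I$
$V{\left(T \right)} = 8$ ($V{\left(T \right)} = 20 - 12 = 8$)
$\left(F{\left(\left(-2\right)^{2},-90 \right)} + V{\left(-295 \right)}\right) \left(448449 - 163917\right) = \left(-98 + 8\right) \left(448449 - 163917\right) = \left(-90\right) 284532 = -25607880$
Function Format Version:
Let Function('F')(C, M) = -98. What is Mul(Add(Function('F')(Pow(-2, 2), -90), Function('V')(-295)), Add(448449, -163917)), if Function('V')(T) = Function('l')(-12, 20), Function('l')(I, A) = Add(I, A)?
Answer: -25607880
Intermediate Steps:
Function('l')(I, A) = Add(A, I)
Function('V')(T) = 8 (Function('V')(T) = Add(20, -12) = 8)
Mul(Add(Function('F')(Pow(-2, 2), -90), Function('V')(-295)), Add(448449, -163917)) = Mul(Add(-98, 8), Add(448449, -163917)) = Mul(-90, 284532) = -25607880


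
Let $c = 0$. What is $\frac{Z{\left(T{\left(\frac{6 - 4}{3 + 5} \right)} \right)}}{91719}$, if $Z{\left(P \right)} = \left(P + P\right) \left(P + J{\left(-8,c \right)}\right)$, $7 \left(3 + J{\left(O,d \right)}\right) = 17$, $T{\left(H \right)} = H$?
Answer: $- \frac{1}{570696} \approx -1.7522 \cdot 10^{-6}$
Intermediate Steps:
$J{\left(O,d \right)} = - \frac{4}{7}$ ($J{\left(O,d \right)} = -3 + \frac{1}{7} \cdot 17 = -3 + \frac{17}{7} = - \frac{4}{7}$)
$Z{\left(P \right)} = 2 P \left(- \frac{4}{7} + P\right)$ ($Z{\left(P \right)} = \left(P + P\right) \left(P - \frac{4}{7}\right) = 2 P \left(- \frac{4}{7} + P\right)$)
$\frac{Z{\left(T{\left(\frac{6 - 4}{3 + 5} \right)} \right)}}{91719} = \frac{\frac{2}{7} \frac{6 - 4}{3 + 5} \left(-4 + 7 \frac{6 - 4}{3 + 5}\right)}{91719} = \frac{2 \cdot \frac{2}{8} \left(-4 + 7 \cdot \frac{2}{8}\right)}{7} \cdot \frac{1}{91719} = \frac{2 \cdot 2 \cdot \frac{1}{8} \left(-4 + 7 \cdot 2 \cdot \frac{1}{8}\right)}{7} \cdot \frac{1}{91719} = \frac{2}{7} \cdot \frac{1}{4} \left(-4 + 7 \cdot \frac{1}{4}\right) \frac{1}{91719} = \frac{2}{7} \cdot \frac{1}{4} \left(-4 + \frac{7}{4}\right) \frac{1}{91719} = \frac{2}{7} \cdot \frac{1}{4} \left(- \frac{9}{4}\right) \frac{1}{91719} = \left(- \frac{9}{56}\right) \frac{1}{91719} = - \frac{1}{570696}$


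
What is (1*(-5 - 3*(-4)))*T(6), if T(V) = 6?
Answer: 42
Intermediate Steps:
(1*(-5 - 3*(-4)))*T(6) = (1*(-5 - 3*(-4)))*6 = (1*(-5 + 12))*6 = (1*7)*6 = 7*6 = 42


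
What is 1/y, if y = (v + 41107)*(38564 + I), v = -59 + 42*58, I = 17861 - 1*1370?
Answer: 1/2394011620 ≈ 4.1771e-10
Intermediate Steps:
I = 16491 (I = 17861 - 1370 = 16491)
v = 2377 (v = -59 + 2436 = 2377)
y = 2394011620 (y = (2377 + 41107)*(38564 + 16491) = 43484*55055 = 2394011620)
1/y = 1/2394011620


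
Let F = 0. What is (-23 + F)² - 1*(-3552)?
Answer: 4081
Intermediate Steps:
(-23 + F)² - 1*(-3552) = (-23 + 0)² - 1*(-3552) = (-23)² + 3552 = 529 + 3552 = 4081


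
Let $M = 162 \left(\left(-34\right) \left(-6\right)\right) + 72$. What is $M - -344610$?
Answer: $377730$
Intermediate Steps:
$M = 33120$ ($M = 162 \cdot 204 + 72 = 33048 + 72 = 33120$)
$M - -344610 = 33120 - -344610 = 33120 + 344610 = 377730$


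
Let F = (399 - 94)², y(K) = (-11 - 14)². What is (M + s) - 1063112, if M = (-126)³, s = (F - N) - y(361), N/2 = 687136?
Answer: -4345360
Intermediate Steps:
N = 1374272 (N = 2*687136 = 1374272)
y(K) = 625 (y(K) = (-25)² = 625)
F = 93025 (F = 305² = 93025)
s = -1281872 (s = (93025 - 1*1374272) - 1*625 = (93025 - 1374272) - 625 = -1281247 - 625 = -1281872)
M = -2000376
(M + s) - 1063112 = (-2000376 - 1281872) - 1063112 = -3282248 - 1063112 = -4345360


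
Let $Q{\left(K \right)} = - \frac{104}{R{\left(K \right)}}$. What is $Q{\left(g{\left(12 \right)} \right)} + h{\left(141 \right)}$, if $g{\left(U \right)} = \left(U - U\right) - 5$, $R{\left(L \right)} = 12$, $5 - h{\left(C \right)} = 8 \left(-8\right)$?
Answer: $\frac{181}{3} \approx 60.333$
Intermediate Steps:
$h{\left(C \right)} = 69$ ($h{\left(C \right)} = 5 - 8 \left(-8\right) = 5 - -64 = 5 + 64 = 69$)
$g{\left(U \right)} = -5$ ($g{\left(U \right)} = 0 - 5 = -5$)
$Q{\left(K \right)} = - \frac{26}{3}$ ($Q{\left(K \right)} = - \frac{104}{12} = \left(-104\right) \frac{1}{12} = - \frac{26}{3}$)
$Q{\left(g{\left(12 \right)} \right)} + h{\left(141 \right)} = - \frac{26}{3} + 69 = \frac{181}{3}$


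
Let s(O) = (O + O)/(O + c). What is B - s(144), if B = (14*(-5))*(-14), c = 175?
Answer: 312332/319 ≈ 979.10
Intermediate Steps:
B = 980 (B = -70*(-14) = 980)
s(O) = 2*O/(175 + O) (s(O) = (O + O)/(O + 175) = (2*O)/(175 + O) = 2*O/(175 + O))
B - s(144) = 980 - 2*144/(175 + 144) = 980 - 2*144/319 = 980 - 1*288/319 = 980 - 288/319 = 312332/319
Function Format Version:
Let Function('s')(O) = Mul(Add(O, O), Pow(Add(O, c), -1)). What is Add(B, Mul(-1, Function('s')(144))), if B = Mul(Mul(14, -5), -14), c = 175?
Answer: Rational(312332, 319) ≈ 979.10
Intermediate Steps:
B = 980 (B = Mul(-70, -14) = 980)
Function('s')(O) = Mul(2, O, Pow(Add(175, O), -1)) (Function('s')(O) = Mul(Add(O, O), Pow(Add(O, 175), -1)) = Mul(Mul(2, O), Pow(Add(175, O), -1)) = Mul(2, O, Pow(Add(175, O), -1)))
Add(B, Mul(-1, Function('s')(144))) = Add(980, Mul(-1, Mul(2, 144, Pow(Add(175, 144), -1)))) = Add(980, Mul(-1, Mul(2, 144, Pow(319, -1)))) = Add(980, Mul(-1, Mul(2, 144, Rational(1, 319)))) = Add(980, Mul(-1, Rational(288, 319))) = Add(980, Rational(-288, 319)) = Rational(312332, 319)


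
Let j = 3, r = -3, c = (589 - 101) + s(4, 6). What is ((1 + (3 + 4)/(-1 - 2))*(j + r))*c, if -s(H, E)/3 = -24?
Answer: 0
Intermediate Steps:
s(H, E) = 72 (s(H, E) = -3*(-24) = 72)
c = 560 (c = (589 - 101) + 72 = 488 + 72 = 560)
((1 + (3 + 4)/(-1 - 2))*(j + r))*c = ((1 + (3 + 4)/(-1 - 2))*(3 - 3))*560 = ((1 + 7/(-3))*0)*560 = ((1 + 7*(-⅓))*0)*560 = ((1 - 7/3)*0)*560 = -4/3*0*560 = 0*560 = 0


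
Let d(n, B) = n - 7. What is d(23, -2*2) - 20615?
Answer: -20599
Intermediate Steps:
d(n, B) = -7 + n
d(23, -2*2) - 20615 = (-7 + 23) - 20615 = 16 - 20615 = -20599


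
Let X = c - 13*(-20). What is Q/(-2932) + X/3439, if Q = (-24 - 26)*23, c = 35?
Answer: 2409895/5041574 ≈ 0.47800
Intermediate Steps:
Q = -1150 (Q = -50*23 = -1150)
X = 295 (X = 35 - 13*(-20) = 35 + 260 = 295)
Q/(-2932) + X/3439 = -1150/(-2932) + 295/3439 = -1150*(-1/2932) + 295*(1/3439) = 575/1466 + 295/3439 = 2409895/5041574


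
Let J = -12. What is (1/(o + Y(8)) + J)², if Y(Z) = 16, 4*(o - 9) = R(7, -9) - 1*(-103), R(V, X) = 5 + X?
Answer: 5683456/39601 ≈ 143.52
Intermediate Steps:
o = 135/4 (o = 9 + ((5 - 9) - 1*(-103))/4 = 9 + (-4 + 103)/4 = 9 + (¼)*99 = 9 + 99/4 = 135/4 ≈ 33.750)
(1/(o + Y(8)) + J)² = (1/(135/4 + 16) - 12)² = (1/(199/4) - 12)² = (4/199 - 12)² = (-2384/199)² = 5683456/39601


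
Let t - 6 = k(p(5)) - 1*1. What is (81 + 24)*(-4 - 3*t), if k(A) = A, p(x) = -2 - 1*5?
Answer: 210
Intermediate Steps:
p(x) = -7 (p(x) = -2 - 5 = -7)
t = -2 (t = 6 + (-7 - 1*1) = 6 + (-7 - 1) = 6 - 8 = -2)
(81 + 24)*(-4 - 3*t) = (81 + 24)*(-4 - 3*(-2)) = 105*(-4 + 6) = 105*2 = 210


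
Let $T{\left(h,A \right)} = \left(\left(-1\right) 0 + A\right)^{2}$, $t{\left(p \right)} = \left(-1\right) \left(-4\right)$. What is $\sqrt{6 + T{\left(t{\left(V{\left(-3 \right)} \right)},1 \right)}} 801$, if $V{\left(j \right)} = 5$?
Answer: $801 \sqrt{7} \approx 2119.2$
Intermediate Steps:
$t{\left(p \right)} = 4$
$T{\left(h,A \right)} = A^{2}$ ($T{\left(h,A \right)} = \left(0 + A\right)^{2} = A^{2}$)
$\sqrt{6 + T{\left(t{\left(V{\left(-3 \right)} \right)},1 \right)}} 801 = \sqrt{6 + 1^{2}} \cdot 801 = \sqrt{6 + 1} \cdot 801 = \sqrt{7} \cdot 801 = 801 \sqrt{7}$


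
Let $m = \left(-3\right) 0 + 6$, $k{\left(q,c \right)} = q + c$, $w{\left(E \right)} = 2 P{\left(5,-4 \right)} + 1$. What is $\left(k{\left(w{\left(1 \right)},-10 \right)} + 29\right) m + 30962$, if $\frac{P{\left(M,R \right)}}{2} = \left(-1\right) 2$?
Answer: $31034$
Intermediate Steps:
$P{\left(M,R \right)} = -4$ ($P{\left(M,R \right)} = 2 \left(\left(-1\right) 2\right) = 2 \left(-2\right) = -4$)
$w{\left(E \right)} = -7$ ($w{\left(E \right)} = 2 \left(-4\right) + 1 = -8 + 1 = -7$)
$k{\left(q,c \right)} = c + q$
$m = 6$ ($m = 0 + 6 = 6$)
$\left(k{\left(w{\left(1 \right)},-10 \right)} + 29\right) m + 30962 = \left(\left(-10 - 7\right) + 29\right) 6 + 30962 = \left(-17 + 29\right) 6 + 30962 = 12 \cdot 6 + 30962 = 72 + 30962 = 31034$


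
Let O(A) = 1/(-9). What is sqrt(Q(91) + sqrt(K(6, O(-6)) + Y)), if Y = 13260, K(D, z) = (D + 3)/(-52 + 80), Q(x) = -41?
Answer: sqrt(-8036 + 14*sqrt(2599023))/14 ≈ 8.6112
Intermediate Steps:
O(A) = -1/9
K(D, z) = 3/28 + D/28 (K(D, z) = (3 + D)/28 = (3 + D)*(1/28) = 3/28 + D/28)
sqrt(Q(91) + sqrt(K(6, O(-6)) + Y)) = sqrt(-41 + sqrt((3/28 + (1/28)*6) + 13260)) = sqrt(-41 + sqrt((3/28 + 3/14) + 13260)) = sqrt(-41 + sqrt(9/28 + 13260)) = sqrt(-41 + sqrt(371289/28)) = sqrt(-41 + sqrt(2599023)/14)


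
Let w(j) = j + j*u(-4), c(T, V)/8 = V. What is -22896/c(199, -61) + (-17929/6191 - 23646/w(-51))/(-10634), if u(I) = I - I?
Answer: 3200182610667/68270992478 ≈ 46.875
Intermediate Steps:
u(I) = 0
c(T, V) = 8*V
w(j) = j (w(j) = j + j*0 = j + 0 = j)
-22896/c(199, -61) + (-17929/6191 - 23646/w(-51))/(-10634) = -22896/(8*(-61)) + (-17929/6191 - 23646/(-51))/(-10634) = -22896/(-488) + (-17929*1/6191 - 23646*(-1/51))*(-1/10634) = -22896*(-1/488) + (-17929/6191 + 7882/17)*(-1/10634) = 2862/61 + (48492669/105247)*(-1/10634) = 2862/61 - 48492669/1119196598 = 3200182610667/68270992478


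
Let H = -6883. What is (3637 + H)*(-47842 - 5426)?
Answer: 172907928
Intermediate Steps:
(3637 + H)*(-47842 - 5426) = (3637 - 6883)*(-47842 - 5426) = -3246*(-53268) = 172907928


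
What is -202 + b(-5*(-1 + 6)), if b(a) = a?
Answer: -227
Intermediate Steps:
-202 + b(-5*(-1 + 6)) = -202 - 5*(-1 + 6) = -202 - 5*5 = -202 - 25 = -227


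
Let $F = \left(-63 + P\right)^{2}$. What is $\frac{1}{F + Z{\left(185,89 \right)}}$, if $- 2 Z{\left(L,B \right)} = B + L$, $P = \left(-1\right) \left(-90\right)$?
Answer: $\frac{1}{592} \approx 0.0016892$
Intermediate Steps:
$P = 90$
$Z{\left(L,B \right)} = - \frac{B}{2} - \frac{L}{2}$ ($Z{\left(L,B \right)} = - \frac{B + L}{2} = - \frac{B}{2} - \frac{L}{2}$)
$F = 729$ ($F = \left(-63 + 90\right)^{2} = 27^{2} = 729$)
$\frac{1}{F + Z{\left(185,89 \right)}} = \frac{1}{729 - 137} = \frac{1}{592}$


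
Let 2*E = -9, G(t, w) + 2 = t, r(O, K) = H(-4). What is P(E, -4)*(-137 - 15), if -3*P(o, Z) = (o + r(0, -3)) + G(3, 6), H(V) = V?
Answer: -380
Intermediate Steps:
r(O, K) = -4
G(t, w) = -2 + t
E = -9/2 (E = (½)*(-9) = -9/2 ≈ -4.5000)
P(o, Z) = 1 - o/3 (P(o, Z) = -((o - 4) + (-2 + 3))/3 = -((-4 + o) + 1)/3 = -(-3 + o)/3 = 1 - o/3)
P(E, -4)*(-137 - 15) = (1 - ⅓*(-9/2))*(-137 - 15) = (1 + 3/2)*(-152) = (5/2)*(-152) = -380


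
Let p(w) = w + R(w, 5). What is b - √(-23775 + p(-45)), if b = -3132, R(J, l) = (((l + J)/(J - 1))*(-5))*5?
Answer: -3132 - 2*I*√3153070/23 ≈ -3132.0 - 154.41*I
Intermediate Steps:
R(J, l) = -25*(J + l)/(-1 + J) (R(J, l) = (((J + l)/(-1 + J))*(-5))*5 = -5*(J + l)/(-1 + J)*5 = -25*(J + l)/(-1 + J))
p(w) = w + 25*(-5 - w)/(-1 + w) (p(w) = w + 25*(-w - 1*5)/(-1 + w) = w + 25*(-w - 5)/(-1 + w) = w + 25*(-5 - w)/(-1 + w))
b - √(-23775 + p(-45)) = -3132 - √(-23775 + (-125 + (-45)² - 26*(-45))/(-1 - 45)) = -3132 - √(-23775 + (-125 + 2025 + 1170)/(-46)) = -3132 - √(-23775 - 1/46*3070) = -3132 - √(-23775 - 1535/23) = -3132 - √(-548360/23) = -3132 - 2*I*√3153070/23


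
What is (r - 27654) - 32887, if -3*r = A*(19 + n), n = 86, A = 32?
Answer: -61661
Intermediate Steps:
r = -1120 (r = -32*(19 + 86)/3 = -32*105/3 = -1/3*3360 = -1120)
(r - 27654) - 32887 = (-1120 - 27654) - 32887 = -28774 - 32887 = -61661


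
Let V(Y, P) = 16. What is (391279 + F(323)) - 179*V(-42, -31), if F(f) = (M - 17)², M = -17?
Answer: 389571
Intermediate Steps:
F(f) = 1156 (F(f) = (-17 - 17)² = (-34)² = 1156)
(391279 + F(323)) - 179*V(-42, -31) = (391279 + 1156) - 179*16 = 392435 - 2864 = 389571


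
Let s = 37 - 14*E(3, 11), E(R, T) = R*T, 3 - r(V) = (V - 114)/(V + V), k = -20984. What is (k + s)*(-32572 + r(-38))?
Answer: 697312539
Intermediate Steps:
r(V) = 3 - (-114 + V)/(2*V) (r(V) = 3 - (V - 114)/(V + V) = 3 - (-114 + V)/(2*V))
s = -425 (s = 37 - 42*11 = 37 - 14*33 = 37 - 462 = -425)
(k + s)*(-32572 + r(-38)) = (-20984 - 425)*(-32572 + (5/2 + 57/(-38))) = -21409*(-32572 + (5/2 + 57*(-1/38))) = -21409*(-32572 + (5/2 - 3/2)) = -21409*(-32572 + 1) = -21409*(-32571) = 697312539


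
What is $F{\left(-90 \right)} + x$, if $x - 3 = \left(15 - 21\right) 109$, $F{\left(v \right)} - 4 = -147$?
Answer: $-794$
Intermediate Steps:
$F{\left(v \right)} = -143$ ($F{\left(v \right)} = 4 - 147 = -143$)
$x = -651$ ($x = 3 + \left(15 - 21\right) 109 = 3 - 654 = -651$)
$F{\left(-90 \right)} + x = -143 - 651 = -794$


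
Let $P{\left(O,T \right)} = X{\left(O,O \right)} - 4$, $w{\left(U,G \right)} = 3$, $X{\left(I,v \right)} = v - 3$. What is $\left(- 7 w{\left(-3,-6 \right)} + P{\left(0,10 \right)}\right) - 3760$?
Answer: $-3788$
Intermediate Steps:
$X{\left(I,v \right)} = -3 + v$
$P{\left(O,T \right)} = -7 + O$ ($P{\left(O,T \right)} = \left(-3 + O\right) - 4 = -7 + O$)
$\left(- 7 w{\left(-3,-6 \right)} + P{\left(0,10 \right)}\right) - 3760 = \left(\left(-7\right) 3 + \left(-7 + 0\right)\right) - 3760 = \left(-21 - 7\right) - 3760 = -28 - 3760 = -3788$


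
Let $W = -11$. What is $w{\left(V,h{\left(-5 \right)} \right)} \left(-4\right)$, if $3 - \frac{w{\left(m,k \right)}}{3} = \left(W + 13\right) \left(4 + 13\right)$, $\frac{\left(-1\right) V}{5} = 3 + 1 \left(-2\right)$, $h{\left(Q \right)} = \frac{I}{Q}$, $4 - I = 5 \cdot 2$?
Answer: $372$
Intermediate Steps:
$I = -6$ ($I = 4 - 5 \cdot 2 = 4 - 10 = -6$)
$h{\left(Q \right)} = - \frac{6}{Q}$
$V = -5$ ($V = - 5 \left(3 + 1 \left(-2\right)\right) = - 5 \left(3 - 2\right) = \left(-5\right) 1 = -5$)
$w{\left(m,k \right)} = -93$ ($w{\left(m,k \right)} = 9 - 3 \left(-11 + 13\right) \left(4 + 13\right) = 9 - 3 \cdot 2 \cdot 17 = 9 - 102 = -93$)
$w{\left(V,h{\left(-5 \right)} \right)} \left(-4\right) = \left(-93\right) \left(-4\right) = 372$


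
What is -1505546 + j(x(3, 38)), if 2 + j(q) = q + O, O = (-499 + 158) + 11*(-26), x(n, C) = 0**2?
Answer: -1506175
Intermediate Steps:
x(n, C) = 0
O = -627 (O = -341 - 286 = -627)
j(q) = -629 + q (j(q) = -2 + (q - 627) = -2 + (-627 + q) = -629 + q)
-1505546 + j(x(3, 38)) = -1505546 + (-629 + 0) = -1505546 - 629 = -1506175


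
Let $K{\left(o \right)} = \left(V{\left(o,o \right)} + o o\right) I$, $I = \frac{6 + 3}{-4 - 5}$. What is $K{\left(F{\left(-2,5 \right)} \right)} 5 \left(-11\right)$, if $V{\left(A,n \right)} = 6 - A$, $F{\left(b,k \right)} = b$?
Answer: $660$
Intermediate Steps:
$I = -1$ ($I = \frac{9}{-9} = 9 \left(- \frac{1}{9}\right) = -1$)
$K{\left(o \right)} = -6 + o - o^{2}$ ($K{\left(o \right)} = \left(\left(6 - o\right) + o o\right) \left(-1\right) = \left(\left(6 - o\right) + o^{2}\right) \left(-1\right) = \left(6 + o^{2} - o\right) \left(-1\right) = -6 + o - o^{2}$)
$K{\left(F{\left(-2,5 \right)} \right)} 5 \left(-11\right) = \left(-6 - 2 - \left(-2\right)^{2}\right) 5 \left(-11\right) = \left(-6 - 2 - 4\right) \left(-55\right) = \left(-12\right) \left(-55\right) = 660$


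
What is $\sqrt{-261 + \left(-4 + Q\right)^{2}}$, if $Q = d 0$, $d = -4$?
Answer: $7 i \sqrt{5} \approx 15.652 i$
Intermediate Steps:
$Q = 0$ ($Q = \left(-4\right) 0 = 0$)
$\sqrt{-261 + \left(-4 + Q\right)^{2}} = \sqrt{-261 + \left(-4 + 0\right)^{2}} = \sqrt{-261 + \left(-4\right)^{2}} = \sqrt{-261 + 16} = \sqrt{-245} = 7 i \sqrt{5}$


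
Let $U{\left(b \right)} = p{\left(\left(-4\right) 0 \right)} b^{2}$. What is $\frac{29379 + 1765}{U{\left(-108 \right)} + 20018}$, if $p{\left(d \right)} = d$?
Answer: $\frac{15572}{10009} \approx 1.5558$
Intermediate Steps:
$U{\left(b \right)} = 0$ ($U{\left(b \right)} = \left(-4\right) 0 b^{2} = 0 b^{2} = 0$)
$\frac{29379 + 1765}{U{\left(-108 \right)} + 20018} = \frac{29379 + 1765}{0 + 20018} = \frac{31144}{20018} = 31144 \cdot \frac{1}{20018} = \frac{15572}{10009}$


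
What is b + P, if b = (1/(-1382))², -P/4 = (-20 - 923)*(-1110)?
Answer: -7996698994079/1909924 ≈ -4.1869e+6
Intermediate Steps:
P = -4186920 (P = -4*(-20 - 923)*(-1110) = -(-3772)*(-1110) = -4*1046730 = -4186920)
b = 1/1909924 (b = (-1/1382)² = 1/1909924 ≈ 5.2358e-7)
b + P = 1/1909924 - 4186920 = -7996698994079/1909924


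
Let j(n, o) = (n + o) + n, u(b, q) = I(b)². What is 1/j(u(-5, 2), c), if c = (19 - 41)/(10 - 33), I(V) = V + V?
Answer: 23/4622 ≈ 0.0049762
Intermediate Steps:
I(V) = 2*V
u(b, q) = 4*b² (u(b, q) = (2*b)² = 4*b²)
c = 22/23 (c = -22/(-23) = -22*(-1/23) = 22/23 ≈ 0.95652)
j(n, o) = o + 2*n
1/j(u(-5, 2), c) = 1/(22/23 + 2*(4*(-5)²)) = 1/(22/23 + 2*(4*25)) = 1/(22/23 + 2*100) = 1/(22/23 + 200) = 1/(4622/23) = 23/4622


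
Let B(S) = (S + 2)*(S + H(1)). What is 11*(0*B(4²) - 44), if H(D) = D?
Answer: -484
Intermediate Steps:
B(S) = (1 + S)*(2 + S) (B(S) = (S + 2)*(S + 1) = (2 + S)*(1 + S) = (1 + S)*(2 + S))
11*(0*B(4²) - 44) = 11*(0*(2 + (4²)² + 3*4²) - 44) = 11*(0*(2 + 16² + 3*16) - 44) = 11*(0*(2 + 256 + 48) - 44) = 11*(0*306 - 44) = 11*(0 - 44) = 11*(-44) = -484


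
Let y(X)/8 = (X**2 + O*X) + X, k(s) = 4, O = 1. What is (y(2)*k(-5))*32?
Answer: 8192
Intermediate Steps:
y(X) = 8*X**2 + 16*X (y(X) = 8*((X**2 + 1*X) + X) = 8*((X**2 + X) + X) = 8*((X + X**2) + X) = 8*(X**2 + 2*X) = 8*X**2 + 16*X)
(y(2)*k(-5))*32 = ((8*2*(2 + 2))*4)*32 = ((8*2*4)*4)*32 = (64*4)*32 = 256*32 = 8192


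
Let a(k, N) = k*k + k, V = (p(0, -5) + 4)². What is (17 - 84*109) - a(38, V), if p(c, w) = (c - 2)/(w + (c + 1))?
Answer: -10621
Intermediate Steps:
p(c, w) = (-2 + c)/(1 + c + w) (p(c, w) = (-2 + c)/(w + (1 + c)) = (-2 + c)/(1 + c + w))
V = 81/4 (V = ((-2 + 0)/(1 + 0 - 5) + 4)² = (-2/(-4) + 4)² = (-¼*(-2) + 4)² = (½ + 4)² = (9/2)² = 81/4 ≈ 20.250)
a(k, N) = k + k² (a(k, N) = k² + k = k + k²)
(17 - 84*109) - a(38, V) = (17 - 84*109) - 38*(1 + 38) = (17 - 9156) - 38*39 = -9139 - 1*1482 = -9139 - 1482 = -10621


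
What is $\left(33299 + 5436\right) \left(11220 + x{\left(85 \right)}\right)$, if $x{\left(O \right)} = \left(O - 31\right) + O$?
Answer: $439990865$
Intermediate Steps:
$x{\left(O \right)} = -31 + 2 O$ ($x{\left(O \right)} = \left(-31 + O\right) + O = -31 + 2 O$)
$\left(33299 + 5436\right) \left(11220 + x{\left(85 \right)}\right) = \left(33299 + 5436\right) \left(11220 + \left(-31 + 2 \cdot 85\right)\right) = 38735 \left(11220 + \left(-31 + 170\right)\right) = 38735 \left(11220 + 139\right) = 38735 \cdot 11359 = 439990865$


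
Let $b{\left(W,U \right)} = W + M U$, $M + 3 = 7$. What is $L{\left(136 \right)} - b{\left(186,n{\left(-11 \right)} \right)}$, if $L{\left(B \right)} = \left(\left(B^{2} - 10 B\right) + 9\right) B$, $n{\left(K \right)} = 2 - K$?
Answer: $2331482$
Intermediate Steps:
$M = 4$ ($M = -3 + 7 = 4$)
$b{\left(W,U \right)} = W + 4 U$
$L{\left(B \right)} = B \left(9 + B^{2} - 10 B\right)$ ($L{\left(B \right)} = \left(9 + B^{2} - 10 B\right) B = B \left(9 + B^{2} - 10 B\right)$)
$L{\left(136 \right)} - b{\left(186,n{\left(-11 \right)} \right)} = 136 \left(9 + 136^{2} - 1360\right) - \left(186 + 4 \left(2 - -11\right)\right) = 136 \left(9 + 18496 - 1360\right) - \left(186 + 4 \left(2 + 11\right)\right) = 136 \cdot 17145 - \left(186 + 4 \cdot 13\right) = 2331720 - \left(186 + 52\right) = 2331720 - 238 = 2331482$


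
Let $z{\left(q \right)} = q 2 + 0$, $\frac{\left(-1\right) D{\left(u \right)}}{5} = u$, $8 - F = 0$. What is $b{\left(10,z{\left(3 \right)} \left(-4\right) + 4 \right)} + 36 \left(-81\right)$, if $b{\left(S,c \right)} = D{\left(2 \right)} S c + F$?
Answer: $-908$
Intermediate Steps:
$F = 8$ ($F = 8 - 0 = 8 + 0 = 8$)
$D{\left(u \right)} = - 5 u$
$z{\left(q \right)} = 2 q$ ($z{\left(q \right)} = 2 q + 0 = 2 q$)
$b{\left(S,c \right)} = 8 - 10 S c$ ($b{\left(S,c \right)} = \left(-5\right) 2 S c + 8 = - 10 S c + 8 = 8 - 10 S c$)
$b{\left(10,z{\left(3 \right)} \left(-4\right) + 4 \right)} + 36 \left(-81\right) = \left(8 - 100 \left(2 \cdot 3 \left(-4\right) + 4\right)\right) + 36 \left(-81\right) = \left(8 - 100 \left(6 \left(-4\right) + 4\right)\right) - 2916 = \left(8 - 100 \left(-24 + 4\right)\right) - 2916 = \left(8 - 100 \left(-20\right)\right) - 2916 = \left(8 + 2000\right) - 2916 = 2008 - 2916 = -908$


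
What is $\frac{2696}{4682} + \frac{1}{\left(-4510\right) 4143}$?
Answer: $\frac{25187283299}{43741421130} \approx 0.57582$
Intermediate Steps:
$\frac{2696}{4682} + \frac{1}{\left(-4510\right) 4143} = 2696 \cdot \frac{1}{4682} - \frac{1}{18684930} = \frac{1348}{2341} - \frac{1}{18684930} = \frac{25187283299}{43741421130}$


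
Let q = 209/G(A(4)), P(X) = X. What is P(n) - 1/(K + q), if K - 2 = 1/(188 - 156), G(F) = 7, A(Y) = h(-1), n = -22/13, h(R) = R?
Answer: -160058/92859 ≈ -1.7237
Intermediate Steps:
n = -22/13 (n = -22*1/13 = -22/13 ≈ -1.6923)
A(Y) = -1
q = 209/7 ≈ 29.857
K = 65/32 (K = 2 + 1/(188 - 156) = 2 + 1/32 = 65/32 ≈ 2.0313)
P(n) - 1/(K + q) = -22/13 - 1/(65/32 + 209/7) = -22/13 - 1/7143/224 = -22/13 - 1*224/7143 = -22/13 - 224/7143 = -160058/92859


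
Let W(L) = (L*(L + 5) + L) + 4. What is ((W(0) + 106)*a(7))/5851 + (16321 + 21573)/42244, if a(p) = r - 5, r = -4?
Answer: 89948117/123584822 ≈ 0.72783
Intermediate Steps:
a(p) = -9 (a(p) = -4 - 5 = -9)
W(L) = 4 + L + L*(5 + L) (W(L) = (L*(5 + L) + L) + 4 = (L + L*(5 + L)) + 4 = 4 + L + L*(5 + L))
((W(0) + 106)*a(7))/5851 + (16321 + 21573)/42244 = (((4 + 0² + 6*0) + 106)*(-9))/5851 + (16321 + 21573)/42244 = (((4 + 0 + 0) + 106)*(-9))*(1/5851) + 37894*(1/42244) = ((4 + 106)*(-9))*(1/5851) + 18947/21122 = (110*(-9))*(1/5851) + 18947/21122 = -990*1/5851 + 18947/21122 = -990/5851 + 18947/21122 = 89948117/123584822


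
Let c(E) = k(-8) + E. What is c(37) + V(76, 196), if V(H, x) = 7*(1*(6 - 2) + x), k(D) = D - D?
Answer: 1437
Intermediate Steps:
k(D) = 0
V(H, x) = 28 + 7*x (V(H, x) = 7*(1*4 + x) = 7*(4 + x) = 28 + 7*x)
c(E) = E (c(E) = 0 + E = E)
c(37) + V(76, 196) = 37 + (28 + 7*196) = 37 + (28 + 1372) = 37 + 1400 = 1437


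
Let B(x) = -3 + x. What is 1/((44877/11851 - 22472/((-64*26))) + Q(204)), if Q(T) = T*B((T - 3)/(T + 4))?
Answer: -352144/140003231 ≈ -0.0025153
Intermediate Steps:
Q(T) = T*(-3 + (-3 + T)/(4 + T)) (Q(T) = T*(-3 + (T - 3)/(T + 4)) = T*(-3 + (-3 + T)/(4 + T)))
1/((44877/11851 - 22472/((-64*26))) + Q(204)) = 1/((44877/11851 - 22472/((-64*26))) + 204*(-15 - 2*204)/(4 + 204)) = 1/((44877*(1/11851) - 22472/(-1664)) + 204*(-15 - 408)/208) = 1/((6411/1693 - 22472*(-1/1664)) + 204*(1/208)*(-423)) = 1/((6411/1693 + 2809/208) - 21573/52) = 1/(6089125/352144 - 21573/52) = 1/(-140003231/352144) = -352144/140003231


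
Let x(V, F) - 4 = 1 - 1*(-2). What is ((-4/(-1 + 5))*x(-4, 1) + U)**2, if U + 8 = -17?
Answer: 1024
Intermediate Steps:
U = -25 (U = -8 - 17 = -25)
x(V, F) = 7 (x(V, F) = 4 + (1 - 1*(-2)) = 4 + (1 + 2) = 4 + 3 = 7)
((-4/(-1 + 5))*x(-4, 1) + U)**2 = ((-4/(-1 + 5))*7 - 25)**2 = ((-4/4)*7 - 25)**2 = (((1/4)*(-4))*7 - 25)**2 = (-1*7 - 25)**2 = (-7 - 25)**2 = (-32)**2 = 1024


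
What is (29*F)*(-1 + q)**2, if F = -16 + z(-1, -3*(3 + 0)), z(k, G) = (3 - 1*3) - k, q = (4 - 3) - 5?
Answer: -10875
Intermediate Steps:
q = -4 (q = 1 - 5 = -4)
z(k, G) = -k (z(k, G) = (3 - 3) - k = 0 - k = -k)
F = -15 (F = -16 - 1*(-1) = -16 + 1 = -15)
(29*F)*(-1 + q)**2 = (29*(-15))*(-1 - 4)**2 = -435*(-5)**2 = -435*25 = -10875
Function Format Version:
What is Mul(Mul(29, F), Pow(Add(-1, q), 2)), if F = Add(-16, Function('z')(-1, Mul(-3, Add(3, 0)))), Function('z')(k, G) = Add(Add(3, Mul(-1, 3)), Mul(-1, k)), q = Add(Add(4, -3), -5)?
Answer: -10875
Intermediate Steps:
q = -4 (q = Add(1, -5) = -4)
Function('z')(k, G) = Mul(-1, k) (Function('z')(k, G) = Add(Add(3, -3), Mul(-1, k)) = Add(0, Mul(-1, k)) = Mul(-1, k))
F = -15 (F = Add(-16, Mul(-1, -1)) = Add(-16, 1) = -15)
Mul(Mul(29, F), Pow(Add(-1, q), 2)) = Mul(Mul(29, -15), Pow(Add(-1, -4), 2)) = Mul(-435, Pow(-5, 2)) = Mul(-435, 25) = -10875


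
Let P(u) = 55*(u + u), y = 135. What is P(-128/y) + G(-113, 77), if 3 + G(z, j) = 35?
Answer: -1952/27 ≈ -72.296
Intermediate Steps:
G(z, j) = 32 (G(z, j) = -3 + 35 = 32)
P(u) = 110*u (P(u) = 55*(2*u) = 110*u)
P(-128/y) + G(-113, 77) = 110*(-128/135) + 32 = -2816/27 + 32 = -1952/27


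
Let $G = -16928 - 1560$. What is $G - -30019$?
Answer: $11531$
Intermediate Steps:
$G = -18488$
$G - -30019 = -18488 - -30019 = -18488 + 30019 = 11531$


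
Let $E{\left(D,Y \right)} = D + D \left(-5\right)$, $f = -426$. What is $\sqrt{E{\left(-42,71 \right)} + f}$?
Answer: $i \sqrt{258} \approx 16.062 i$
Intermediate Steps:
$E{\left(D,Y \right)} = - 4 D$ ($E{\left(D,Y \right)} = D - 5 D = - 4 D$)
$\sqrt{E{\left(-42,71 \right)} + f} = \sqrt{\left(-4\right) \left(-42\right) - 426} = \sqrt{168 - 426} = \sqrt{-258} = i \sqrt{258}$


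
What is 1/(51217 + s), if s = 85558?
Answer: 1/136775 ≈ 7.3113e-6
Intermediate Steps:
1/(51217 + s) = 1/(51217 + 85558) = 1/136775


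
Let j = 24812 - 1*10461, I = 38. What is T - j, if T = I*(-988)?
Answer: -51895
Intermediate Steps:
j = 14351 (j = 24812 - 10461 = 14351)
T = -37544 (T = 38*(-988) = -37544)
T - j = -37544 - 1*14351 = -37544 - 14351 = -51895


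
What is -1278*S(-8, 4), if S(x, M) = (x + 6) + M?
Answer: -2556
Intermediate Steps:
S(x, M) = 6 + M + x (S(x, M) = (6 + x) + M = 6 + M + x)
-1278*S(-8, 4) = -1278*(6 + 4 - 8) = -1278*2 = -2556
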